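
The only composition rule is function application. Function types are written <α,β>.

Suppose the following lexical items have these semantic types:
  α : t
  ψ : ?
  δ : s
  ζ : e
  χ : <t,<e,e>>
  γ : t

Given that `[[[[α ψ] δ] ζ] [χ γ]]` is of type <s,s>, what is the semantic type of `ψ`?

At [[[[α ψ] δ] ζ] [χ γ]] (required: <s,s>): [χ γ] is <e,e>, which is not a function with range <s,s>; hence [[[α ψ] δ] ζ] is the functor — type <<e,e>,<s,s>>.
At [[[α ψ] δ] ζ] (required: <<e,e>,<s,s>>): ζ is e, which is not a function with range <<e,e>,<s,s>>; hence [[α ψ] δ] is the functor — type <e,<<e,e>,<s,s>>>.
At [[α ψ] δ] (required: <e,<<e,e>,<s,s>>>): δ is s, which is not a function with range <e,<<e,e>,<s,s>>>; hence [α ψ] is the functor — type <s,<e,<<e,e>,<s,s>>>>.
At [α ψ] (required: <s,<e,<<e,e>,<s,s>>>>): α is t, which is not a function with range <s,<e,<<e,e>,<s,s>>>>; hence ψ is the functor — type <t,<s,<e,<<e,e>,<s,s>>>>>.

<t,<s,<e,<<e,e>,<s,s>>>>>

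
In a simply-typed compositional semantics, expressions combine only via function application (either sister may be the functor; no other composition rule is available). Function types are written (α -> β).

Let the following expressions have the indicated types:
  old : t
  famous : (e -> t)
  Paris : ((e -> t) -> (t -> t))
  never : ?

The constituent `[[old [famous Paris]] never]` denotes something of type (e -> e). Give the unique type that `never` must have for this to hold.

(t -> (e -> e))

For [[old [famous Paris]] never] to have type (e -> e) with [old [famous Paris]] of type t, never must be the function: never : (t -> (e -> e)).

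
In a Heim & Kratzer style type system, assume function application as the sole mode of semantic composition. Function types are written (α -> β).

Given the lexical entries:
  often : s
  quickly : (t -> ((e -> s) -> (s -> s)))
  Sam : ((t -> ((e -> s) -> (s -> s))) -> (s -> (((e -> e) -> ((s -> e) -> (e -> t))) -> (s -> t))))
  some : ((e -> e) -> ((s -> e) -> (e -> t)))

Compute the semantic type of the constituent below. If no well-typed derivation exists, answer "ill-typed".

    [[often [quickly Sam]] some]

At [quickly Sam], Sam : ((t -> ((e -> s) -> (s -> s))) -> (s -> (((e -> e) -> ((s -> e) -> (e -> t))) -> (s -> t)))) takes quickly : (t -> ((e -> s) -> (s -> s))), giving (s -> (((e -> e) -> ((s -> e) -> (e -> t))) -> (s -> t))).
At [often [quickly Sam]], [quickly Sam] : (s -> (((e -> e) -> ((s -> e) -> (e -> t))) -> (s -> t))) takes often : s, giving (((e -> e) -> ((s -> e) -> (e -> t))) -> (s -> t)).
At [[often [quickly Sam]] some], [often [quickly Sam]] : (((e -> e) -> ((s -> e) -> (e -> t))) -> (s -> t)) takes some : ((e -> e) -> ((s -> e) -> (e -> t))), giving (s -> t).

(s -> t)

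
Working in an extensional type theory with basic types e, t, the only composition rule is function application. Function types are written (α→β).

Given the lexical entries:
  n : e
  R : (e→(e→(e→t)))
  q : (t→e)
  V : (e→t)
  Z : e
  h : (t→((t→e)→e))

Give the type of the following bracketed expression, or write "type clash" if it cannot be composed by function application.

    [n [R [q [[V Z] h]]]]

[V Z]: functor V : (e→t), argument Z : e; result t.
[[V Z] h]: functor h : (t→((t→e)→e)), argument [V Z] : t; result ((t→e)→e).
[q [[V Z] h]]: functor [[V Z] h] : ((t→e)→e), argument q : (t→e); result e.
[R [q [[V Z] h]]]: functor R : (e→(e→(e→t))), argument [q [[V Z] h]] : e; result (e→(e→t)).
[n [R [q [[V Z] h]]]]: functor [R [q [[V Z] h]]] : (e→(e→t)), argument n : e; result (e→t).

(e→t)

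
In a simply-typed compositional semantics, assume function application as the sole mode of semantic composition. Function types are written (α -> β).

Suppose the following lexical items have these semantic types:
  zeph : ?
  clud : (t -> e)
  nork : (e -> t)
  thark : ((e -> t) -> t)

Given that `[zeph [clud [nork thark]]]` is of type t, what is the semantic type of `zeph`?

For [zeph [clud [nork thark]]] to have type t with [clud [nork thark]] of type e, zeph must be the function: zeph : (e -> t).

(e -> t)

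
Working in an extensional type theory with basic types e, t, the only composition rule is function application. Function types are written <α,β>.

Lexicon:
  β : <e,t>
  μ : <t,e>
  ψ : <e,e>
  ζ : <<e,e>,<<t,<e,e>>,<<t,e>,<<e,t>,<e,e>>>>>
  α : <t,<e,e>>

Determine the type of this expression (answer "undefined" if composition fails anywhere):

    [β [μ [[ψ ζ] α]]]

<e,e>

[ψ ζ]: ζ is <<e,e>,<<t,<e,e>>,<<t,e>,<<e,t>,<e,e>>>>>, ψ is <e,e>; result <<t,<e,e>>,<<t,e>,<<e,t>,<e,e>>>>.
[[ψ ζ] α]: [ψ ζ] is <<t,<e,e>>,<<t,e>,<<e,t>,<e,e>>>>, α is <t,<e,e>>; result <<t,e>,<<e,t>,<e,e>>>.
[μ [[ψ ζ] α]]: [[ψ ζ] α] is <<t,e>,<<e,t>,<e,e>>>, μ is <t,e>; result <<e,t>,<e,e>>.
[β [μ [[ψ ζ] α]]]: [μ [[ψ ζ] α]] is <<e,t>,<e,e>>, β is <e,t>; result <e,e>.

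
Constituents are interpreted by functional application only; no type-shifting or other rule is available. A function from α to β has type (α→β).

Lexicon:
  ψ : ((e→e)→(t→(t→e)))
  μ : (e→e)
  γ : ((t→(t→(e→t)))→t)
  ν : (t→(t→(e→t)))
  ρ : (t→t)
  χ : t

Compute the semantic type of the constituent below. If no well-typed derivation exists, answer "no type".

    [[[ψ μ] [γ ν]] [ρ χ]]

[ψ μ]: ψ is ((e→e)→(t→(t→e))), μ is (e→e); result (t→(t→e)).
[γ ν]: γ is ((t→(t→(e→t)))→t), ν is (t→(t→(e→t))); result t.
[[ψ μ] [γ ν]]: [ψ μ] is (t→(t→e)), [γ ν] is t; result (t→e).
[ρ χ]: ρ is (t→t), χ is t; result t.
[[[ψ μ] [γ ν]] [ρ χ]]: [[ψ μ] [γ ν]] is (t→e), [ρ χ] is t; result e.

e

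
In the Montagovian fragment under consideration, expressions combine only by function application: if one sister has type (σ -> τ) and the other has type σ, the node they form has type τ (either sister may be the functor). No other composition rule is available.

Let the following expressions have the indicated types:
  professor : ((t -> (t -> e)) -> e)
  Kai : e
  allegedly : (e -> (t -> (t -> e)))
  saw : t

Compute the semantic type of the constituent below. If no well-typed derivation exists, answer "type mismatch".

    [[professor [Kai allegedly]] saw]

type mismatch

[Kai allegedly] — allegedly of type (e -> (t -> (t -> e))) combines with Kai of type e: type (t -> (t -> e)).
[professor [Kai allegedly]] — professor of type ((t -> (t -> e)) -> e) combines with [Kai allegedly] of type (t -> (t -> e)): type e.
[[professor [Kai allegedly]] saw]: e with t — neither is a function whose domain matches the other; composition fails here.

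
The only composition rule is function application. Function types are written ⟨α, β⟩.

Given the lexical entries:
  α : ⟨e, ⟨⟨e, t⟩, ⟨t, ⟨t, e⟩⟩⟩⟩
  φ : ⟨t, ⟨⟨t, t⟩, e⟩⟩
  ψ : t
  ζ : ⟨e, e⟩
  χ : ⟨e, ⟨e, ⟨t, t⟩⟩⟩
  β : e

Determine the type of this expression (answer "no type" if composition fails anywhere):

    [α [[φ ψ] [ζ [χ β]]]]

no type

[φ ψ] — φ of type ⟨t, ⟨⟨t, t⟩, e⟩⟩ combines with ψ of type t: type ⟨⟨t, t⟩, e⟩.
[χ β] — χ of type ⟨e, ⟨e, ⟨t, t⟩⟩⟩ combines with β of type e: type ⟨e, ⟨t, t⟩⟩.
At [ζ [χ β]]: neither ⟨e, e⟩ nor ⟨e, ⟨t, t⟩⟩ can take the other as argument; the node is ill-typed.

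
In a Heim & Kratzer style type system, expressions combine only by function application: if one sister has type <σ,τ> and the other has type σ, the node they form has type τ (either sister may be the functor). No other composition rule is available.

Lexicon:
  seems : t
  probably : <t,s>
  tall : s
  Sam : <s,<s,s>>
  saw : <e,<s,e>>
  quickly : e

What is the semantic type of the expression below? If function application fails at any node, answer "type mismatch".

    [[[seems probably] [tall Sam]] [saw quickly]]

e

[seems probably]: probably is <t,s>, seems is t; result s.
[tall Sam]: Sam is <s,<s,s>>, tall is s; result <s,s>.
[[seems probably] [tall Sam]]: [tall Sam] is <s,s>, [seems probably] is s; result s.
[saw quickly]: saw is <e,<s,e>>, quickly is e; result <s,e>.
[[[seems probably] [tall Sam]] [saw quickly]]: [saw quickly] is <s,e>, [[seems probably] [tall Sam]] is s; result e.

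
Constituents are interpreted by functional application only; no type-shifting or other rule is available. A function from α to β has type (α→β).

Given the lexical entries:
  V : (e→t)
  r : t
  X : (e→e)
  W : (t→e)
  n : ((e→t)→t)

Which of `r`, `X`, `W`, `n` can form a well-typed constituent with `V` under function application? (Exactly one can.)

n

r : t — V needs e; r needs nothing (atomic); neither fits.
X : (e→e) — V needs e; X needs e; neither fits.
W : (t→e) — V needs e; W needs t; neither fits.
n — combines: n : ((e→t)→t) takes V : (e→t) as argument, giving t.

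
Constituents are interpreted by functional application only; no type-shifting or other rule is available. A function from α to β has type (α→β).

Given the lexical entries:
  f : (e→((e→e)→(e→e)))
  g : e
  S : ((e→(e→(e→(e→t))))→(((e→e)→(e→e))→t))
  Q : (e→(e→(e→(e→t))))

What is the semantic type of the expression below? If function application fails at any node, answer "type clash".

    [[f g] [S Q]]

t

[f g]: functor f : (e→((e→e)→(e→e))), argument g : e; result ((e→e)→(e→e)).
[S Q]: functor S : ((e→(e→(e→(e→t))))→(((e→e)→(e→e))→t)), argument Q : (e→(e→(e→(e→t)))); result (((e→e)→(e→e))→t).
[[f g] [S Q]]: functor [S Q] : (((e→e)→(e→e))→t), argument [f g] : ((e→e)→(e→e)); result t.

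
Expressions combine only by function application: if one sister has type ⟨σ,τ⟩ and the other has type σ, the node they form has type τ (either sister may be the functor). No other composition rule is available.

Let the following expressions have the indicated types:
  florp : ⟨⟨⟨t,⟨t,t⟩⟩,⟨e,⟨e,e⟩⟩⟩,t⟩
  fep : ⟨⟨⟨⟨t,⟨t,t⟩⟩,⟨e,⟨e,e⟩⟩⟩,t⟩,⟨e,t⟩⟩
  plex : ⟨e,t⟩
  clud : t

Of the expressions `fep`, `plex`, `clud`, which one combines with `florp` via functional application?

fep — combines: fep : ⟨⟨⟨⟨t,⟨t,t⟩⟩,⟨e,⟨e,e⟩⟩⟩,t⟩,⟨e,t⟩⟩ takes florp : ⟨⟨⟨t,⟨t,t⟩⟩,⟨e,⟨e,e⟩⟩⟩,t⟩ as argument, giving ⟨e,t⟩.
plex : ⟨e,t⟩ — florp needs ⟨⟨t,⟨t,t⟩⟩,⟨e,⟨e,e⟩⟩⟩; plex needs e; neither fits.
clud : t — florp needs ⟨⟨t,⟨t,t⟩⟩,⟨e,⟨e,e⟩⟩⟩; clud needs nothing (atomic); neither fits.

fep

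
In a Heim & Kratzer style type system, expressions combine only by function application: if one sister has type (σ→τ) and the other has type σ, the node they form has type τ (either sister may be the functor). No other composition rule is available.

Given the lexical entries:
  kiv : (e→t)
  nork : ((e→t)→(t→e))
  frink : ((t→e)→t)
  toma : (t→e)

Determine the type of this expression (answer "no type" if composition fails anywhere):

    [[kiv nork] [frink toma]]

[kiv nork]: ((e→t)→(t→e)) applied to (e→t) yields (t→e).
[frink toma]: ((t→e)→t) applied to (t→e) yields t.
[[kiv nork] [frink toma]]: (t→e) applied to t yields e.

e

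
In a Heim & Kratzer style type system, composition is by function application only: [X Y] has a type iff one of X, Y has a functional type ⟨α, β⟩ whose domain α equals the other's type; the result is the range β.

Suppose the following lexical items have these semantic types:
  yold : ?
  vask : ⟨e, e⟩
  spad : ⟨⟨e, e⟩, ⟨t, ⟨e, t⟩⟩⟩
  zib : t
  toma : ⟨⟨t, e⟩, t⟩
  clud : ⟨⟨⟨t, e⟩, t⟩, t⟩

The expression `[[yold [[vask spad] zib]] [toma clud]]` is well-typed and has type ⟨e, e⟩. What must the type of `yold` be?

[[yold [[vask spad] zib]] [toma clud]] is required to be ⟨e, e⟩. [toma clud] : t cannot yield ⟨e, e⟩ as functor, so [yold [[vask spad] zib]] : ⟨t, ⟨e, e⟩⟩.
[yold [[vask spad] zib]] is required to be ⟨t, ⟨e, e⟩⟩. [[vask spad] zib] : ⟨e, t⟩ cannot yield ⟨t, ⟨e, e⟩⟩ as functor, so yold : ⟨⟨e, t⟩, ⟨t, ⟨e, e⟩⟩⟩.

⟨⟨e, t⟩, ⟨t, ⟨e, e⟩⟩⟩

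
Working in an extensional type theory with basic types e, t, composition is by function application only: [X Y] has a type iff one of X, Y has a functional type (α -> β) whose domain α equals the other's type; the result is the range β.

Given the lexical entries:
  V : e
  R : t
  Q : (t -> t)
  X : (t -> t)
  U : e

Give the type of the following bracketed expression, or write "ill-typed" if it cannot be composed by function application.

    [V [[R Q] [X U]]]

[R Q]: Q is (t -> t), R is t; result t.
[X U]: (t -> t) with e — neither is a function whose domain matches the other; composition fails here.

ill-typed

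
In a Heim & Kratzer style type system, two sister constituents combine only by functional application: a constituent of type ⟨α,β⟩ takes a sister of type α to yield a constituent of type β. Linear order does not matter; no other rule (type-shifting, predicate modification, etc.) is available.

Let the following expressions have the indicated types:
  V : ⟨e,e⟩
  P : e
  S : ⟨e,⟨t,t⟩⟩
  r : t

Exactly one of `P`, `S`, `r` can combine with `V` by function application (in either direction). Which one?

P

P — combines: V : ⟨e,e⟩ takes P : e as argument, giving e.
S : ⟨e,⟨t,t⟩⟩ — no; V wants e, and S wants e.
r : t — no; V wants e, and r wants nothing (atomic).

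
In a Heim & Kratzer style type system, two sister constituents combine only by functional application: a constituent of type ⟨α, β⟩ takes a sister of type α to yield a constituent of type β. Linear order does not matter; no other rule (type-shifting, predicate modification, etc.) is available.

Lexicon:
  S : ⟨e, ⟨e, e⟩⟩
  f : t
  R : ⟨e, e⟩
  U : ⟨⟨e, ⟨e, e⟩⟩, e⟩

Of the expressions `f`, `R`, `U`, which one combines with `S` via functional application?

U

f : t — does not combine with S.
R : ⟨e, e⟩ — does not combine with S.
U — combines: U : ⟨⟨e, ⟨e, e⟩⟩, e⟩ takes S : ⟨e, ⟨e, e⟩⟩ as argument, giving e.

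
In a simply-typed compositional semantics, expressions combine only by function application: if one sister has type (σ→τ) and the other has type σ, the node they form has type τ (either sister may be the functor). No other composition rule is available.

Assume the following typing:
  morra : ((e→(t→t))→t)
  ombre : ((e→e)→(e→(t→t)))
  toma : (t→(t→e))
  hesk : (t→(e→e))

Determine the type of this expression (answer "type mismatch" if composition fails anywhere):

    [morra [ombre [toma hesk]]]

type mismatch

[toma hesk]: (t→(t→e)) with (t→(e→e)) — neither is a function whose domain matches the other; composition fails here.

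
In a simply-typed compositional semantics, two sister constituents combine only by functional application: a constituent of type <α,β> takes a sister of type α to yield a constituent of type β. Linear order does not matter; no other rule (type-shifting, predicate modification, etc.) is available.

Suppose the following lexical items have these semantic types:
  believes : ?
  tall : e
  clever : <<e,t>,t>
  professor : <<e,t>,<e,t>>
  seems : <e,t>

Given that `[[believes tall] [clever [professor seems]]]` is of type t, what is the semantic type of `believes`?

At [[believes tall] [clever [professor seems]]] (required: t): [clever [professor seems]] is t, which is not a function with range t; hence [believes tall] is the functor — type <t,t>.
At [believes tall] (required: <t,t>): tall is e, which is not a function with range <t,t>; hence believes is the functor — type <e,<t,t>>.

<e,<t,t>>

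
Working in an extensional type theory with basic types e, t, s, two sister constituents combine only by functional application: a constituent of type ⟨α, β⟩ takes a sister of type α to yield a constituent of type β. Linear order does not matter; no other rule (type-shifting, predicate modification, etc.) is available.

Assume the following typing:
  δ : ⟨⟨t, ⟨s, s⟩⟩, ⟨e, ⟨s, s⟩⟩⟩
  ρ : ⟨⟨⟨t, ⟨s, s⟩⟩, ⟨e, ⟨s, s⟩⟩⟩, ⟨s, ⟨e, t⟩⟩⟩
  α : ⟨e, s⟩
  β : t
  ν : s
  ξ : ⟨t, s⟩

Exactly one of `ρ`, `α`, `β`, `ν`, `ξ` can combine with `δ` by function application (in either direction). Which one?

ρ

ρ — combines: ρ : ⟨⟨⟨t, ⟨s, s⟩⟩, ⟨e, ⟨s, s⟩⟩⟩, ⟨s, ⟨e, t⟩⟩⟩ takes δ : ⟨⟨t, ⟨s, s⟩⟩, ⟨e, ⟨s, s⟩⟩⟩ as argument, giving ⟨s, ⟨e, t⟩⟩.
α : ⟨e, s⟩ — neither side's domain matches the other.
β : t — neither side's domain matches the other.
ν : s — neither side's domain matches the other.
ξ : ⟨t, s⟩ — neither side's domain matches the other.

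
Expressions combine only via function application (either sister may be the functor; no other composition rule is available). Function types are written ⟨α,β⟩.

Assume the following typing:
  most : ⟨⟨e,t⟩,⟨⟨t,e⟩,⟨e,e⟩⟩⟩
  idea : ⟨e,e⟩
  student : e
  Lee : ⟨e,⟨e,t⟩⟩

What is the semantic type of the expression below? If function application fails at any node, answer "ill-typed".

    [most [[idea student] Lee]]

⟨⟨t,e⟩,⟨e,e⟩⟩

[idea student]: idea is ⟨e,e⟩, student is e; result e.
[[idea student] Lee]: Lee is ⟨e,⟨e,t⟩⟩, [idea student] is e; result ⟨e,t⟩.
[most [[idea student] Lee]]: most is ⟨⟨e,t⟩,⟨⟨t,e⟩,⟨e,e⟩⟩⟩, [[idea student] Lee] is ⟨e,t⟩; result ⟨⟨t,e⟩,⟨e,e⟩⟩.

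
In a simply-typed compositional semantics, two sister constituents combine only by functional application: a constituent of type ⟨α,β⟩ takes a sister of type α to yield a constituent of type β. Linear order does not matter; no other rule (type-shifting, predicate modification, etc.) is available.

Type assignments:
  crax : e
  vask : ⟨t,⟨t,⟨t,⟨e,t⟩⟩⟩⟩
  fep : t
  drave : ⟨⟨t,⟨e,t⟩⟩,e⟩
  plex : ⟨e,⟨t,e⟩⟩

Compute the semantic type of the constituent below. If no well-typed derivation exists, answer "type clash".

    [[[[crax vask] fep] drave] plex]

[crax vask]: e and ⟨t,⟨t,⟨t,⟨e,t⟩⟩⟩⟩ cannot combine by function application — type clash.

type clash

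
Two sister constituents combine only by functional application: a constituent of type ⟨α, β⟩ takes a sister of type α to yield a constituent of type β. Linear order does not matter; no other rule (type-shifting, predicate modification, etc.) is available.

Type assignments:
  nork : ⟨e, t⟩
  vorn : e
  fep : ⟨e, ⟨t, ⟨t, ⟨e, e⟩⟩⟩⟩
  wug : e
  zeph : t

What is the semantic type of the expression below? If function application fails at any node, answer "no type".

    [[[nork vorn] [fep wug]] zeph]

[nork vorn] — nork of type ⟨e, t⟩ combines with vorn of type e: type t.
[fep wug] — fep of type ⟨e, ⟨t, ⟨t, ⟨e, e⟩⟩⟩⟩ combines with wug of type e: type ⟨t, ⟨t, ⟨e, e⟩⟩⟩.
[[nork vorn] [fep wug]] — [fep wug] of type ⟨t, ⟨t, ⟨e, e⟩⟩⟩ combines with [nork vorn] of type t: type ⟨t, ⟨e, e⟩⟩.
[[[nork vorn] [fep wug]] zeph] — [[nork vorn] [fep wug]] of type ⟨t, ⟨e, e⟩⟩ combines with zeph of type t: type ⟨e, e⟩.

⟨e, e⟩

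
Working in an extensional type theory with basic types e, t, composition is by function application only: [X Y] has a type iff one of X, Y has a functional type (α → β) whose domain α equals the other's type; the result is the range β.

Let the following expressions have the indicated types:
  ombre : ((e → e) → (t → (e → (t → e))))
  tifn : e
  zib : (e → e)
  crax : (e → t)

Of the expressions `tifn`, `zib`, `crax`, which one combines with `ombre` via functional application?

tifn : e — no; ombre wants (e → e), and tifn wants nothing (atomic).
zib — combines: ombre : ((e → e) → (t → (e → (t → e)))) takes zib : (e → e) as argument, giving (t → (e → (t → e))).
crax : (e → t) — no; ombre wants (e → e), and crax wants e.

zib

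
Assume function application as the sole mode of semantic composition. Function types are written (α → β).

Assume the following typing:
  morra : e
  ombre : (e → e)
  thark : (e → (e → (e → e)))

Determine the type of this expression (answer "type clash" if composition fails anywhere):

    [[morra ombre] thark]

At [morra ombre], ombre : (e → e) takes morra : e, giving e.
At [[morra ombre] thark], thark : (e → (e → (e → e))) takes [morra ombre] : e, giving (e → (e → e)).

(e → (e → e))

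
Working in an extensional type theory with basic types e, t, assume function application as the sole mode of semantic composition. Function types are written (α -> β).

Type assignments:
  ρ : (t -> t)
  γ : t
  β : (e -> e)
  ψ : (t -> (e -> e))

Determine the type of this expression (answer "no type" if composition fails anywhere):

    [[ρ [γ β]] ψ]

[γ β]: t and (e -> e) cannot combine by function application — type clash.

no type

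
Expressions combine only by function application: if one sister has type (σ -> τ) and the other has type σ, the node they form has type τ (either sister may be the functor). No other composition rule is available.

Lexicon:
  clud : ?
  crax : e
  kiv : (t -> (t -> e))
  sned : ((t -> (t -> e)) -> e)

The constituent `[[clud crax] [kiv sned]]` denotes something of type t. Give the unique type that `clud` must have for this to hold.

(e -> (e -> t))

For [[clud crax] [kiv sned]] to have type t with [kiv sned] of type e, [clud crax] must be the function: [clud crax] : (e -> t).
For [clud crax] to have type (e -> t) with crax of type e, clud must be the function: clud : (e -> (e -> t)).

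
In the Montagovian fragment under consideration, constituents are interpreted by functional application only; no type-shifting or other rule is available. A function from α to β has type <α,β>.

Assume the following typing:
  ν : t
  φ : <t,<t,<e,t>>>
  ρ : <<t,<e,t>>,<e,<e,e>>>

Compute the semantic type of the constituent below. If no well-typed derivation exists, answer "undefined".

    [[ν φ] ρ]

<e,<e,e>>

[ν φ]: <t,<t,<e,t>>> applied to t yields <t,<e,t>>.
[[ν φ] ρ]: <<t,<e,t>>,<e,<e,e>>> applied to <t,<e,t>> yields <e,<e,e>>.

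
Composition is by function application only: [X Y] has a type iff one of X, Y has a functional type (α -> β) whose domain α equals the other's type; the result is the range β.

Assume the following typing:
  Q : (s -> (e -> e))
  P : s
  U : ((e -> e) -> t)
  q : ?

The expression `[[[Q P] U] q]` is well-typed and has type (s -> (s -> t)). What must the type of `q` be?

(t -> (s -> (s -> t)))

[[[Q P] U] q] is required to be (s -> (s -> t)). [[Q P] U] : t cannot yield (s -> (s -> t)) as functor, so q : (t -> (s -> (s -> t))).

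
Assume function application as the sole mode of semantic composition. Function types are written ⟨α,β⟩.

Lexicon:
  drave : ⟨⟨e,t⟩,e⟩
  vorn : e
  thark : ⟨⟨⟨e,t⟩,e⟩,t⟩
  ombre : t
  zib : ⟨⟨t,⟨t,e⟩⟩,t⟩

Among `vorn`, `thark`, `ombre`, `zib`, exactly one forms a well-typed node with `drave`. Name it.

vorn : e — neither side's domain matches the other.
thark — combines: thark : ⟨⟨⟨e,t⟩,e⟩,t⟩ takes drave : ⟨⟨e,t⟩,e⟩ as argument, giving t.
ombre : t — neither side's domain matches the other.
zib : ⟨⟨t,⟨t,e⟩⟩,t⟩ — neither side's domain matches the other.

thark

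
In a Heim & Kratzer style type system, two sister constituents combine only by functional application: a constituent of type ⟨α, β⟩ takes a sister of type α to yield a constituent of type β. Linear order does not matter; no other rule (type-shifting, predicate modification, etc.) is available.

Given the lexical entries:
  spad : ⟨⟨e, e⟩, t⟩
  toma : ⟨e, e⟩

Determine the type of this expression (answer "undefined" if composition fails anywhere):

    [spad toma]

At [spad toma], spad : ⟨⟨e, e⟩, t⟩ takes toma : ⟨e, e⟩, giving t.

t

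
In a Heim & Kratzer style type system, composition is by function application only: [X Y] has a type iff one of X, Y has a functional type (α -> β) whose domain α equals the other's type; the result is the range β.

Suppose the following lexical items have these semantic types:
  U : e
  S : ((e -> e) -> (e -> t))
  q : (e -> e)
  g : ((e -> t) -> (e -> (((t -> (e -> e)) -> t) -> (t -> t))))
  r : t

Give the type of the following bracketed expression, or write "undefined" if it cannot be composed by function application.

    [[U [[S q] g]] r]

undefined

[S q]: functor S : ((e -> e) -> (e -> t)), argument q : (e -> e); result (e -> t).
[[S q] g]: functor g : ((e -> t) -> (e -> (((t -> (e -> e)) -> t) -> (t -> t)))), argument [S q] : (e -> t); result (e -> (((t -> (e -> e)) -> t) -> (t -> t))).
[U [[S q] g]]: functor [[S q] g] : (e -> (((t -> (e -> e)) -> t) -> (t -> t))), argument U : e; result (((t -> (e -> e)) -> t) -> (t -> t)).
[[U [[S q] g]] r]: (((t -> (e -> e)) -> t) -> (t -> t)) and t cannot combine by function application — type clash.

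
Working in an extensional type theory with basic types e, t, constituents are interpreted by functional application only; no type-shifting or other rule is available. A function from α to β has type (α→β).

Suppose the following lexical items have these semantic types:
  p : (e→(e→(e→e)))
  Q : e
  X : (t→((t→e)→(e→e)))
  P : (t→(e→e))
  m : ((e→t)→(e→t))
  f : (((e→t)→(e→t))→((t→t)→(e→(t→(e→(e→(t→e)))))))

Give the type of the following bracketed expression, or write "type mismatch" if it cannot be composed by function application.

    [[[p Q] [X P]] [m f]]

type mismatch

At [p Q], p : (e→(e→(e→e))) takes Q : e, giving (e→(e→e)).
At [X P]: neither (t→((t→e)→(e→e))) nor (t→(e→e)) can take the other as argument; the node is ill-typed.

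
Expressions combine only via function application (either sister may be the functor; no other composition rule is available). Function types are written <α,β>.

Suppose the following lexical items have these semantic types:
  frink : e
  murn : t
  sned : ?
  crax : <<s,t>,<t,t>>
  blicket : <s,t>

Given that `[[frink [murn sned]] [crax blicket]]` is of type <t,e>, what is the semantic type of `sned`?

[[frink [murn sned]] [crax blicket]] is required to be <t,e>. [crax blicket] : <t,t> cannot yield <t,e> as functor, so [frink [murn sned]] : <<t,t>,<t,e>>.
[frink [murn sned]] is required to be <<t,t>,<t,e>>. frink : e cannot yield <<t,t>,<t,e>> as functor, so [murn sned] : <e,<<t,t>,<t,e>>>.
[murn sned] is required to be <e,<<t,t>,<t,e>>>. murn : t cannot yield <e,<<t,t>,<t,e>>> as functor, so sned : <t,<e,<<t,t>,<t,e>>>>.

<t,<e,<<t,t>,<t,e>>>>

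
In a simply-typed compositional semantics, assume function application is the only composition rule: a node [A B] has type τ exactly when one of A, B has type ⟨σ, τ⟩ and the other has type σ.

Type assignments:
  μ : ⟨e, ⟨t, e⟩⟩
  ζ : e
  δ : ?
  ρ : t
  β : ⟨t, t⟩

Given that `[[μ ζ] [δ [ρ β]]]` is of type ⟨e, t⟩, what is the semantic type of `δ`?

[[μ ζ] [δ [ρ β]]] must have type ⟨e, t⟩. The sister [μ ζ] has type ⟨t, e⟩; that is not a function onto ⟨e, t⟩, so [δ [ρ β]] must be the functor, of type ⟨⟨t, e⟩, ⟨e, t⟩⟩.
[δ [ρ β]] must have type ⟨⟨t, e⟩, ⟨e, t⟩⟩. The sister [ρ β] has type t; that is not a function onto ⟨⟨t, e⟩, ⟨e, t⟩⟩, so δ must be the functor, of type ⟨t, ⟨⟨t, e⟩, ⟨e, t⟩⟩⟩.

⟨t, ⟨⟨t, e⟩, ⟨e, t⟩⟩⟩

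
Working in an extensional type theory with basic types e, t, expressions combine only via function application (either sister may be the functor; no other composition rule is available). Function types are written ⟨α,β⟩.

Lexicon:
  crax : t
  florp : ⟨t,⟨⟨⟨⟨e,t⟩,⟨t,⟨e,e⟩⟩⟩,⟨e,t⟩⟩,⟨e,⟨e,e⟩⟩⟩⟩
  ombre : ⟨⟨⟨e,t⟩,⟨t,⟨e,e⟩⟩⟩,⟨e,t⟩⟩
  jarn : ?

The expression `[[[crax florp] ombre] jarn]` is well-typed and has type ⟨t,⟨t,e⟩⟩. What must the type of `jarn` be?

At [[[crax florp] ombre] jarn] (required: ⟨t,⟨t,e⟩⟩): [[crax florp] ombre] is ⟨e,⟨e,e⟩⟩, which is not a function with range ⟨t,⟨t,e⟩⟩; hence jarn is the functor — type ⟨⟨e,⟨e,e⟩⟩,⟨t,⟨t,e⟩⟩⟩.

⟨⟨e,⟨e,e⟩⟩,⟨t,⟨t,e⟩⟩⟩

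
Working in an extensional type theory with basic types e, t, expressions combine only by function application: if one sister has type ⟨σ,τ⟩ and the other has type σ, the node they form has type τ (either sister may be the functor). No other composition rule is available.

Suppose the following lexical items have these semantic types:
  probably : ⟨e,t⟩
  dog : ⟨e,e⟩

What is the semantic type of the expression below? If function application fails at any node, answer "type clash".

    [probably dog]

[probably dog]: ⟨e,t⟩ with ⟨e,e⟩ — neither is a function whose domain matches the other; composition fails here.

type clash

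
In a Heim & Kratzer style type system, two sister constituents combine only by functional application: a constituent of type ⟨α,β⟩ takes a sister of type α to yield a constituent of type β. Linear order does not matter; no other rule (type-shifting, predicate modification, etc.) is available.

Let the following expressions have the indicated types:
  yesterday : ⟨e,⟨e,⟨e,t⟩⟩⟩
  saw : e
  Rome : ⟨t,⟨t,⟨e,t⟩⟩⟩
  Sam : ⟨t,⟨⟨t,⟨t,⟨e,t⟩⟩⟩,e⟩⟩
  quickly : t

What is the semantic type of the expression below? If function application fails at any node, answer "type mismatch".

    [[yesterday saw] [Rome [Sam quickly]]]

⟨e,t⟩

[yesterday saw]: ⟨e,⟨e,⟨e,t⟩⟩⟩ applied to e yields ⟨e,⟨e,t⟩⟩.
[Sam quickly]: ⟨t,⟨⟨t,⟨t,⟨e,t⟩⟩⟩,e⟩⟩ applied to t yields ⟨⟨t,⟨t,⟨e,t⟩⟩⟩,e⟩.
[Rome [Sam quickly]]: ⟨⟨t,⟨t,⟨e,t⟩⟩⟩,e⟩ applied to ⟨t,⟨t,⟨e,t⟩⟩⟩ yields e.
[[yesterday saw] [Rome [Sam quickly]]]: ⟨e,⟨e,t⟩⟩ applied to e yields ⟨e,t⟩.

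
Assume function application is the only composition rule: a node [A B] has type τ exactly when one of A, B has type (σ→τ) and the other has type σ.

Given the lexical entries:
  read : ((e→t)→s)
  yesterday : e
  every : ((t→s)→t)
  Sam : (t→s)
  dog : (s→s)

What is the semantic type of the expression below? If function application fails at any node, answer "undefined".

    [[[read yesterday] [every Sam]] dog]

undefined

[read yesterday]: ((e→t)→s) and e cannot combine by function application — type clash.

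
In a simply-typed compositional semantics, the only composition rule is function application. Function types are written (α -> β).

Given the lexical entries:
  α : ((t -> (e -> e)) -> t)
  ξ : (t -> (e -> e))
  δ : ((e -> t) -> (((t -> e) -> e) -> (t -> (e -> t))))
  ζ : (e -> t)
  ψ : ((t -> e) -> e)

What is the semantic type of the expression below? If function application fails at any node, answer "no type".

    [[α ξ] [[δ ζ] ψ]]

[α ξ]: ((t -> (e -> e)) -> t) applied to (t -> (e -> e)) yields t.
[δ ζ]: ((e -> t) -> (((t -> e) -> e) -> (t -> (e -> t)))) applied to (e -> t) yields (((t -> e) -> e) -> (t -> (e -> t))).
[[δ ζ] ψ]: (((t -> e) -> e) -> (t -> (e -> t))) applied to ((t -> e) -> e) yields (t -> (e -> t)).
[[α ξ] [[δ ζ] ψ]]: (t -> (e -> t)) applied to t yields (e -> t).

(e -> t)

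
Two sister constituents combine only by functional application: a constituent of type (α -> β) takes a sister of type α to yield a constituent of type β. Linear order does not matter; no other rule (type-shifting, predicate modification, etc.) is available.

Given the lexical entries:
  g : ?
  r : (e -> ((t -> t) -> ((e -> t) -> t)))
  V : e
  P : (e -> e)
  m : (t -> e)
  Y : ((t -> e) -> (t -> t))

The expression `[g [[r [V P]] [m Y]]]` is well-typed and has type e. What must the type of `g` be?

[g [[r [V P]] [m Y]]] must have type e. The sister [[r [V P]] [m Y]] has type ((e -> t) -> t); that is not a function onto e, so g must be the functor, of type (((e -> t) -> t) -> e).

(((e -> t) -> t) -> e)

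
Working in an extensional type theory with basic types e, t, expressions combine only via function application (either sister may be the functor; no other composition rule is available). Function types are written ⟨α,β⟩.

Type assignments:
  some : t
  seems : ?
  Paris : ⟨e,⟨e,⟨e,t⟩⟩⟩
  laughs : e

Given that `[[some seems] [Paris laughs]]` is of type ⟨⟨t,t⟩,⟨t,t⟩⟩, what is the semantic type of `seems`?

At [[some seems] [Paris laughs]] (required: ⟨⟨t,t⟩,⟨t,t⟩⟩): [Paris laughs] is ⟨e,⟨e,t⟩⟩, which is not a function with range ⟨⟨t,t⟩,⟨t,t⟩⟩; hence [some seems] is the functor — type ⟨⟨e,⟨e,t⟩⟩,⟨⟨t,t⟩,⟨t,t⟩⟩⟩.
At [some seems] (required: ⟨⟨e,⟨e,t⟩⟩,⟨⟨t,t⟩,⟨t,t⟩⟩⟩): some is t, which is not a function with range ⟨⟨e,⟨e,t⟩⟩,⟨⟨t,t⟩,⟨t,t⟩⟩⟩; hence seems is the functor — type ⟨t,⟨⟨e,⟨e,t⟩⟩,⟨⟨t,t⟩,⟨t,t⟩⟩⟩⟩.

⟨t,⟨⟨e,⟨e,t⟩⟩,⟨⟨t,t⟩,⟨t,t⟩⟩⟩⟩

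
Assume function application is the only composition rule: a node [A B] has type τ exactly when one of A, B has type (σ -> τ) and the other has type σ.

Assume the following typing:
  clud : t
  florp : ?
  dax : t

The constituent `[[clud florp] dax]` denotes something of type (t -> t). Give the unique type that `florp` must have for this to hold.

For [[clud florp] dax] to have type (t -> t) with dax of type t, [clud florp] must be the function: [clud florp] : (t -> (t -> t)).
For [clud florp] to have type (t -> (t -> t)) with clud of type t, florp must be the function: florp : (t -> (t -> (t -> t))).

(t -> (t -> (t -> t)))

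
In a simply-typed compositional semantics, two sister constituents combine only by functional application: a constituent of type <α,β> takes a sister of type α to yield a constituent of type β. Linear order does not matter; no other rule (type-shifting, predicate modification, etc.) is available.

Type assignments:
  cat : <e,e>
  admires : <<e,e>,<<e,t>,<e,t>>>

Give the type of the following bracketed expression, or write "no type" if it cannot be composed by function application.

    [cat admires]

At [cat admires], admires : <<e,e>,<<e,t>,<e,t>>> takes cat : <e,e>, giving <<e,t>,<e,t>>.

<<e,t>,<e,t>>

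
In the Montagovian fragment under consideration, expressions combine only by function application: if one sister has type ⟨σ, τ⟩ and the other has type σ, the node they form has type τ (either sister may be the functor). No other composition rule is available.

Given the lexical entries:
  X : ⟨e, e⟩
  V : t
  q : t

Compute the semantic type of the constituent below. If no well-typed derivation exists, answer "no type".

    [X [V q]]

[V q]: t and t cannot combine by function application — type clash.

no type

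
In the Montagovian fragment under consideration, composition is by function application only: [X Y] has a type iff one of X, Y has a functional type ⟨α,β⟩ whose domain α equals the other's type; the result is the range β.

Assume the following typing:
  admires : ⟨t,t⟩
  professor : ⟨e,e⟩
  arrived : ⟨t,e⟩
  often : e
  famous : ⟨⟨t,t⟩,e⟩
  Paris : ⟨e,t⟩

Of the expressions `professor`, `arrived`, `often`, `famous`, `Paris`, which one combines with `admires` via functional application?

professor : ⟨e,e⟩ — no; admires wants t, and professor wants e.
arrived : ⟨t,e⟩ — no; admires wants t, and arrived wants t.
often : e — no; admires wants t, and often wants nothing (atomic).
famous — combines: famous : ⟨⟨t,t⟩,e⟩ takes admires : ⟨t,t⟩ as argument, giving e.
Paris : ⟨e,t⟩ — no; admires wants t, and Paris wants e.

famous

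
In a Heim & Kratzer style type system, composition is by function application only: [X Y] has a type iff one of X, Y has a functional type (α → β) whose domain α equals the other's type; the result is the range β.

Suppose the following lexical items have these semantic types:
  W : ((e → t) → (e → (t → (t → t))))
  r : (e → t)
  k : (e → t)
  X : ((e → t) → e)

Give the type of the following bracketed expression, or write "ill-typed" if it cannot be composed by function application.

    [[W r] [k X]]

(t → (t → t))

At [W r], W : ((e → t) → (e → (t → (t → t)))) takes r : (e → t), giving (e → (t → (t → t))).
At [k X], X : ((e → t) → e) takes k : (e → t), giving e.
At [[W r] [k X]], [W r] : (e → (t → (t → t))) takes [k X] : e, giving (t → (t → t)).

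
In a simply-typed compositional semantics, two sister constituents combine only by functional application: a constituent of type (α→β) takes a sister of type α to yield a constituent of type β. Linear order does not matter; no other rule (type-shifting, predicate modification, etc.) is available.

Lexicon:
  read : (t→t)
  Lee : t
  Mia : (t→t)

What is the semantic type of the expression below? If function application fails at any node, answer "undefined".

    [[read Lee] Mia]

[read Lee]: functor read : (t→t), argument Lee : t; result t.
[[read Lee] Mia]: functor Mia : (t→t), argument [read Lee] : t; result t.

t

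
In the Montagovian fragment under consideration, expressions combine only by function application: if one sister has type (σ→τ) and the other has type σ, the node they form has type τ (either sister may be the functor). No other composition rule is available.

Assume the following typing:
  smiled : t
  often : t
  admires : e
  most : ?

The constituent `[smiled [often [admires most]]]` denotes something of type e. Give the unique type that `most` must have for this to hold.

[smiled [often [admires most]]] must have type e. The sister smiled has type t; that is not a function onto e, so [often [admires most]] must be the functor, of type (t→e).
[often [admires most]] must have type (t→e). The sister often has type t; that is not a function onto (t→e), so [admires most] must be the functor, of type (t→(t→e)).
[admires most] must have type (t→(t→e)). The sister admires has type e; that is not a function onto (t→(t→e)), so most must be the functor, of type (e→(t→(t→e))).

(e→(t→(t→e)))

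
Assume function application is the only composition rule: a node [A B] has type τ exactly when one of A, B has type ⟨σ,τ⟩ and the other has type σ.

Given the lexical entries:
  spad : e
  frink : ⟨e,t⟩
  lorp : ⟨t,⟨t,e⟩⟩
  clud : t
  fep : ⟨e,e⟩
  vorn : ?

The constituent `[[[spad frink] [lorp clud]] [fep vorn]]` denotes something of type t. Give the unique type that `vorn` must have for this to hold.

At [[[spad frink] [lorp clud]] [fep vorn]] (required: t): [[spad frink] [lorp clud]] is e, which is not a function with range t; hence [fep vorn] is the functor — type ⟨e,t⟩.
At [fep vorn] (required: ⟨e,t⟩): fep is ⟨e,e⟩, which is not a function with range ⟨e,t⟩; hence vorn is the functor — type ⟨⟨e,e⟩,⟨e,t⟩⟩.

⟨⟨e,e⟩,⟨e,t⟩⟩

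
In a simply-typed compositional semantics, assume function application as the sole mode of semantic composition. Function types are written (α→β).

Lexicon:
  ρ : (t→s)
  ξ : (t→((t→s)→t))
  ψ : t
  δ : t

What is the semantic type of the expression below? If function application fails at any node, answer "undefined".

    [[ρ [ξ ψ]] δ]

[ξ ψ]: functor ξ : (t→((t→s)→t)), argument ψ : t; result ((t→s)→t).
[ρ [ξ ψ]]: functor [ξ ψ] : ((t→s)→t), argument ρ : (t→s); result t.
At [[ρ [ξ ψ]] δ]: neither t nor t can take the other as argument; the node is ill-typed.

undefined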